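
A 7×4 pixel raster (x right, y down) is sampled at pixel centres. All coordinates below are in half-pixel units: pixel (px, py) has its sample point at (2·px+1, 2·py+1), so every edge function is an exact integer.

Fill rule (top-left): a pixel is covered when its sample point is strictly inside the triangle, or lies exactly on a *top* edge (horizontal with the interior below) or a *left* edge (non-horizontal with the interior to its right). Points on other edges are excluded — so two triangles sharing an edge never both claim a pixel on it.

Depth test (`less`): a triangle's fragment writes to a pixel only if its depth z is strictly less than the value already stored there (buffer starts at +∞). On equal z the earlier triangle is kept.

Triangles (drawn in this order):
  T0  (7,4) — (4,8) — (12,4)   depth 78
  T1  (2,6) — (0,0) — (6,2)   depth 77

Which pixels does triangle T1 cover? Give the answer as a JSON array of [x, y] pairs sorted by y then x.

T0:
  2·area = 20  (B↔C swapped to make it positive)
  edge (7, 4)→(12, 4): d=(5,0) top-left  bias=+0
  edge (12, 4)→(4, 8): d=(-8,4) right/bottom  bias=-1
  edge (4, 8)→(7, 4): d=(3,-4) top-left  bias=+0
    (3,2)@(7, 5): e=[5,12,3] → #
    (4,2)@(9, 5): e=[5,4,11] → #
    (5,2)@(11, 5): e=[5,-4,19] → ·
    (2,3)@(5, 7): e=[15,4,1] → #
    (3,3)@(7, 7): e=[15,-4,9] → ·
    (4,3)@(9, 7): e=[15,-12,17] → ·
  covered (3 px):
    · · · · · · ·
    · · · · · · ·
    · · · # # · ·
    · · # · · · ·
T1:
  2·area = 32
  edge (2, 6)→(0, 0): d=(-2,-6) top-left  bias=+0
  edge (0, 0)→(6, 2): d=(6,2) right/bottom  bias=-1
  edge (6, 2)→(2, 6): d=(-4,4) right/bottom  bias=-1
    (0,0)@(1, 1): e=[4,4,24] → #
    (1,0)@(3, 1): e=[16,0,16] → ·  [on edge]
    (3,0)@(7, 1): e=[40,-8,0] → ·  [on edge]
    (0,1)@(1, 3): e=[0,16,16] → #  [on edge]
    (1,1)@(3, 3): e=[12,12,8] → #
    (2,1)@(5, 3): e=[24,8,0] → ·  [on edge]
    (4,1)@(9, 3): e=[48,0,-16] → ·  [on edge]
    (0,2)@(1, 5): e=[-4,28,8] → ·
    (1,2)@(3, 5): e=[8,24,0] → ·  [on edge]
    (0,3)@(1, 7): e=[-8,40,0] → ·  [on edge]
  covered (3 px):
    # · · · · · ·
    # # · · · · ·
    · · · · · · ·
    · · · · · · ·

Answer: [[0,0],[0,1],[1,1]]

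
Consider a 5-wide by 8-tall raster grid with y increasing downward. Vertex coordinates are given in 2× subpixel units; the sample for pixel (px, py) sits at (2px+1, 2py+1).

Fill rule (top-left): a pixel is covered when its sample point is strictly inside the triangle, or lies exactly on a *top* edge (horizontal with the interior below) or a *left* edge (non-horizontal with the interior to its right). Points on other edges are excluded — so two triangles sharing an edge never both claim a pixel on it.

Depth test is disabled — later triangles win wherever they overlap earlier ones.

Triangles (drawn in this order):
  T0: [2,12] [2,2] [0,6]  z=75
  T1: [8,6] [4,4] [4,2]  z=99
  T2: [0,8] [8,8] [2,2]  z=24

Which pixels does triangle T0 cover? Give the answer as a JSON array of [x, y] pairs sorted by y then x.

T0:
  2·area = 20  (B↔C swapped to make it positive)
  edge (2, 12)→(0, 6): d=(-2,-6) top-left  bias=+0
  edge (0, 6)→(2, 2): d=(2,-4) top-left  bias=+0
  edge (2, 2)→(2, 12): d=(0,10) right/bottom  bias=-1
    (0,2)@(1, 5): e=[8,2,10] → #
    (1,2)@(3, 5): e=[20,10,-10] → ·
    (0,3)@(1, 7): e=[4,6,10] → #
    (1,3)@(3, 7): e=[16,14,-10] → ·
    (0,4)@(1, 9): e=[0,10,10] → #  [on edge]
    (1,4)@(3, 9): e=[12,18,-10] → ·
    (0,5)@(1, 11): e=[-4,14,10] → ·
    (1,7)@(3, 15): e=[0,30,-10] → ·  [on edge]
  covered (3 px):
    · · · · ·
    · · · · ·
    # · · · ·
    # · · · ·
    # · · · ·
    · · · · ·
    · · · · ·
    · · · · ·
T1:
  2·area = 8
  edge (8, 6)→(4, 4): d=(-4,-2) top-left  bias=+0
  edge (4, 4)→(4, 2): d=(0,-2) top-left  bias=+0
  edge (4, 2)→(8, 6): d=(4,4) right/bottom  bias=-1
    (1,0)@(3, 1): e=[10,-2,0] → ·  [on edge]
    (2,1)@(5, 3): e=[6,2,0] → ·  [on edge]
    (3,2)@(7, 5): e=[2,6,0] → ·  [on edge]
    (4,3)@(9, 7): e=[-2,10,0] → ·  [on edge]
  covered (0 px):
    · · · · ·
    · · · · ·
    · · · · ·
    · · · · ·
    · · · · ·
    · · · · ·
    · · · · ·
    · · · · ·
T2:
  2·area = 48  (B↔C swapped to make it positive)
  edge (0, 8)→(2, 2): d=(2,-6) top-left  bias=+0
  edge (2, 2)→(8, 8): d=(6,6) right/bottom  bias=-1
  edge (8, 8)→(0, 8): d=(-8,0) right/bottom  bias=-1
    (0,0)@(1, 1): e=[-8,0,56] → ·  [on edge]
    (1,1)@(3, 3): e=[8,0,40] → ·  [on edge]
    (0,2)@(1, 5): e=[0,24,24] → #  [on edge]
    (1,2)@(3, 5): e=[12,12,24] → #
    (2,2)@(5, 5): e=[24,0,24] → ·  [on edge]
    (0,3)@(1, 7): e=[4,36,8] → #
    (2,3)@(5, 7): e=[28,12,8] → #
    (3,3)@(7, 7): e=[40,0,8] → ·  [on edge]
    (0,4)@(1, 9): e=[8,48,-8] → ·
    (1,4)@(3, 9): e=[20,36,-8] → ·
    (2,4)@(5, 9): e=[32,24,-8] → ·
    (4,4)@(9, 9): e=[56,0,-8] → ·  [on edge]
  covered (5 px):
    · · · · ·
    · · · · ·
    # # · · ·
    # # # · ·
    · · · · ·
    · · · · ·
    · · · · ·
    · · · · ·

Answer: [[0,2],[0,3],[0,4]]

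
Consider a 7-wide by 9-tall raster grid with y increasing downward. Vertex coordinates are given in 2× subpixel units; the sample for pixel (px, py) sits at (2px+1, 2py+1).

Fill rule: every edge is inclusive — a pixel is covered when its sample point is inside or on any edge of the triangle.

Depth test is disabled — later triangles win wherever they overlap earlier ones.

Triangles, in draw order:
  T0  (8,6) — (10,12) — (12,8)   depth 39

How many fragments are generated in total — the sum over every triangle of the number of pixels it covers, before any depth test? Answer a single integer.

T0:
  2·area = 20  (B↔C swapped to make it positive)
  edge (8, 6)→(12, 8): d=(4,2) inclusive
  edge (12, 8)→(10, 12): d=(-2,4) inclusive
  edge (10, 12)→(8, 6): d=(-2,-6) inclusive
    (3,1)@(7, 3): e=[-10,30,0] → ·  [on edge]
    (4,3)@(9, 7): e=[2,14,4] → #
    (5,3)@(11, 7): e=[-2,6,16] → ·
    (4,4)@(9, 9): e=[10,10,0] → #  [on edge]
    (5,4)@(11, 9): e=[6,2,12] → #
    (6,4)@(13, 9): e=[2,-6,24] → ·
    (4,5)@(9, 11): e=[18,6,-4] → ·
    (5,5)@(11, 11): e=[14,-2,8] → ·
    (5,7)@(11, 15): e=[30,-10,0] → ·  [on edge]
  covered (3 px):
    · · · · · · ·
    · · · · · · ·
    · · · · · · ·
    · · · · # · ·
    · · · · # # ·
    · · · · · · ·
    · · · · · · ·
    · · · · · · ·
    · · · · · · ·

Answer: 3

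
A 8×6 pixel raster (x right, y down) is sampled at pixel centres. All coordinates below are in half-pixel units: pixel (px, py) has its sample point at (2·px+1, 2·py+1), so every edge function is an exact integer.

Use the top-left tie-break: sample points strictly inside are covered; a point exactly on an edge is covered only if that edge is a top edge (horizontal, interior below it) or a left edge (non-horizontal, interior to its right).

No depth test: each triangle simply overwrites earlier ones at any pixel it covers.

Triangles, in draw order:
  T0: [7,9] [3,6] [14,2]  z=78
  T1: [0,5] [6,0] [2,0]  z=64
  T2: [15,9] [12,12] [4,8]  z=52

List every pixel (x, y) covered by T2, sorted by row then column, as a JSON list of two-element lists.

T0:
  2·area = 49
  edge (7, 9)→(3, 6): d=(-4,-3) top-left  bias=+0
  edge (3, 6)→(14, 2): d=(11,-4) top-left  bias=+0
  edge (14, 2)→(7, 9): d=(-7,7) right/bottom  bias=-1
    (7,0)@(15, 1): e=[56,-7,0] → ·  [on edge]
    (6,1)@(13, 3): e=[42,7,0] → ·  [on edge]
    (3,2)@(7, 5): e=[16,5,28] → #
    (4,2)@(9, 5): e=[22,13,14] → #
    (5,2)@(11, 5): e=[28,21,0] → ·  [on edge]
    (2,3)@(5, 7): e=[2,19,28] → #
    (4,3)@(9, 7): e=[14,35,0] → ·  [on edge]
    (2,4)@(5, 9): e=[-6,41,14] → ·
    (3,4)@(7, 9): e=[0,49,0] → ·  [on edge]
    (2,5)@(5, 11): e=[-14,63,0] → ·  [on edge]
  covered (4 px):
    · · · · · · · ·
    · · · · · · · ·
    · · · # # · · ·
    · · # # · · · ·
    · · · · · · · ·
    · · · · · · · ·
T1:
  2·area = 20  (B↔C swapped to make it positive)
  edge (0, 5)→(2, 0): d=(2,-5) top-left  bias=+0
  edge (2, 0)→(6, 0): d=(4,0) top-left  bias=+0
  edge (6, 0)→(0, 5): d=(-6,5) right/bottom  bias=-1
    (1,0)@(3, 1): e=[7,4,9] → #
    (2,0)@(5, 1): e=[17,4,-1] → ·
    (0,1)@(1, 3): e=[1,12,7] → #
    (1,1)@(3, 3): e=[11,12,-3] → ·
    (0,2)@(1, 5): e=[5,20,-5] → ·
  covered (2 px):
    · # · · · · · ·
    # · · · · · · ·
    · · · · · · · ·
    · · · · · · · ·
    · · · · · · · ·
    · · · · · · · ·
T2:
  2·area = 36
  edge (15, 9)→(12, 12): d=(-3,3) right/bottom  bias=-1
  edge (12, 12)→(4, 8): d=(-8,-4) top-left  bias=+0
  edge (4, 8)→(15, 9): d=(11,1) right/bottom  bias=-1
    (3,4)@(7, 9): e=[24,4,8] → #
    (4,4)@(9, 9): e=[18,12,6] → #
    (5,4)@(11, 9): e=[12,20,4] → #
    (6,4)@(13, 9): e=[6,28,2] → #
    (7,4)@(15, 9): e=[0,36,0] → ·  [on edge]
    (3,5)@(7, 11): e=[18,-12,30] → ·
    (4,5)@(9, 11): e=[12,-4,28] → ·
    (5,5)@(11, 11): e=[6,4,26] → #
    (6,5)@(13, 11): e=[0,12,24] → ·  [on edge]
  covered (5 px):
    · · · · · · · ·
    · · · · · · · ·
    · · · · · · · ·
    · · · · · · · ·
    · · · # # # # ·
    · · · · · # · ·

Final: [[3,4],[4,4],[5,4],[6,4],[5,5]]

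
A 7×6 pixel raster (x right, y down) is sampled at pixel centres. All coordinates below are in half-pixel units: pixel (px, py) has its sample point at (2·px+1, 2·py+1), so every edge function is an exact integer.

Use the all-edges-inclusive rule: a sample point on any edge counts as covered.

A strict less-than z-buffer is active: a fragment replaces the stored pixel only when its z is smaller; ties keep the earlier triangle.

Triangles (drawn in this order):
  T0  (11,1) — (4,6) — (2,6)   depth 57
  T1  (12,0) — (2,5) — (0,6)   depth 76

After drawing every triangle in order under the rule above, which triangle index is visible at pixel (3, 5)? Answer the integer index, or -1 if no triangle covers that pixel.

T0:
  2·area = 10
  edge (11, 1)→(4, 6): d=(-7,5) inclusive
  edge (4, 6)→(2, 6): d=(-2,0) inclusive
  edge (2, 6)→(11, 1): d=(9,-5) inclusive
    (5,0)@(11, 1): e=[0,10,0] → █  [on edge]
    (6,0)@(13, 1): e=[-10,10,10] → ·
    (5,1)@(11, 3): e=[-14,6,18] → ·
    (2,2)@(5, 5): e=[2,2,6] → █
    (3,2)@(7, 5): e=[-8,2,16] → ·
    (2,3)@(5, 7): e=[-12,-2,24] → ·
  covered (2 px):
    · · · · · █ ·
    · · · · · · ·
    · · █ · · · ·
    · · · · · · ·
    · · · · · · ·
    · · · · · · ·
T1:
  degenerate (2·area = 0) — covers nothing

Z-buffer (winner per pixel, '.' = empty):
  . . . . . 0 .
  . . . . . . .
  . . 0 . . . .
  . . . . . . .
  . . . . . . .
  . . . . . . .

Final: -1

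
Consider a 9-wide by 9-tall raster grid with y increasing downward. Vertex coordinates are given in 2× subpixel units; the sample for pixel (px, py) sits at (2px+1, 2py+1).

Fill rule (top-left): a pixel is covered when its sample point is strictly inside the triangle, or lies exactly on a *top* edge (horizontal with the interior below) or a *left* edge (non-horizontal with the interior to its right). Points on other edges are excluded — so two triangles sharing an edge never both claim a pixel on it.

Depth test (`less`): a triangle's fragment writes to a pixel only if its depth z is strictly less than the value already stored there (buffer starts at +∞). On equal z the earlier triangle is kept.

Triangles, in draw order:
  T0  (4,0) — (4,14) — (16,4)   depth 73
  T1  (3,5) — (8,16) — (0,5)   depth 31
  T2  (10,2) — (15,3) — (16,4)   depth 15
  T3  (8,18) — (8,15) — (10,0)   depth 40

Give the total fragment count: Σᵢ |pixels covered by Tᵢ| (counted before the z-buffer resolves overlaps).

T0:
  2·area = 168  (B↔C swapped to make it positive)
  edge (4, 0)→(16, 4): d=(12,4) right/bottom  bias=-1
  edge (16, 4)→(4, 14): d=(-12,10) right/bottom  bias=-1
  edge (4, 14)→(4, 0): d=(0,-14) top-left  bias=+0
    (2,0)@(5, 1): e=[8,146,14] → X
    (3,0)@(7, 1): e=[0,126,42] → .  [on edge]
    (2,1)@(5, 3): e=[32,122,14] → X
    (3,1)@(7, 3): e=[24,102,42] → X
    (4,1)@(9, 3): e=[16,82,70] → X
    (5,1)@(11, 3): e=[8,62,98] → X
    (6,1)@(13, 3): e=[0,42,126] → .  [on edge]
    (2,2)@(5, 5): e=[56,98,14] → X
    (6,2)@(13, 5): e=[24,18,126] → X
    (7,2)@(15, 5): e=[16,-2,154] → .
    (2,3)@(5, 7): e=[80,74,14] → X
    (6,3)@(13, 7): e=[48,-6,126] → .
  covered (20 px):
    . . X . . . . . .
    . . X X X X . . .
    . . X X X X X . .
    . . X X X X . . .
    . . X X X . . . .
    . . X X . . . . .
    . . X . . . . . .
    . . . . . . . . .
    . . . . . . . . .
T1:
  2·area = 33
  edge (3, 5)→(8, 16): d=(5,11) right/bottom  bias=-1
  edge (8, 16)→(0, 5): d=(-8,-11) top-left  bias=+0
  edge (0, 5)→(3, 5): d=(3,0) top-left  bias=+0
    (0,2)@(1, 5): e=[22,11,0] → X  [on edge]
    (1,2)@(3, 5): e=[0,33,0] → .  [on edge]
    (2,2)@(5, 5): e=[-22,55,0] → .  [on edge]
    (3,2)@(7, 5): e=[-44,77,0] → .  [on edge]
    (4,2)@(9, 5): e=[-66,99,0] → .  [on edge]
    (5,2)@(11, 5): e=[-88,121,0] → .  [on edge]
    (6,2)@(13, 5): e=[-110,143,0] → .  [on edge]
    (7,2)@(15, 5): e=[-132,165,0] → .  [on edge]
    (8,2)@(17, 5): e=[-154,187,0] → .  [on edge]
    (0,3)@(1, 7): e=[32,-5,6] → .
    (1,3)@(3, 7): e=[10,17,6] → X
    (2,3)@(5, 7): e=[-12,39,6] → .
  covered (4 px):
    . . . . . . . . .
    . . . . . . . . .
    X . . . . . . . .
    . X . . . . . . .
    . X . . . . . . .
    . . X . . . . . .
    . . . . . . . . .
    . . . . . . . . .
    . . . . . . . . .
T2:
  2·area = 4
  edge (10, 2)→(15, 3): d=(5,1) right/bottom  bias=-1
  edge (15, 3)→(16, 4): d=(1,1) right/bottom  bias=-1
  edge (16, 4)→(10, 2): d=(-6,-2) top-left  bias=+0
    (2,0)@(5, 1): e=[0,8,-4] → .  [on edge]
    (3,0)@(7, 1): e=[-2,6,0] → .  [on edge]
    (6,0)@(13, 1): e=[-8,0,12] → .  [on edge]
    (6,1)@(13, 3): e=[2,2,0] → X  [on edge]
    (7,1)@(15, 3): e=[0,0,4] → .  [on edge]
    (6,2)@(13, 5): e=[12,4,-12] → .
    (8,2)@(17, 5): e=[8,0,-4] → .  [on edge]
  covered (1 px):
    . . . . . . . . .
    . . . . . . X . .
    . . . . . . . . .
    . . . . . . . . .
    . . . . . . . . .
    . . . . . . . . .
    . . . . . . . . .
    . . . . . . . . .
    . . . . . . . . .
T3:
  2·area = 6
  edge (8, 18)→(8, 15): d=(0,-3) top-left  bias=+0
  edge (8, 15)→(10, 0): d=(2,-15) top-left  bias=+0
  edge (10, 0)→(8, 18): d=(-2,18) right/bottom  bias=-1
    (4,4)@(9, 9): e=[3,3,0] → .  [on edge]
  covered (0 px):
    . . . . . . . . .
    . . . . . . . . .
    . . . . . . . . .
    . . . . . . . . .
    . . . . . . . . .
    . . . . . . . . .
    . . . . . . . . .
    . . . . . . . . .
    . . . . . . . . .

Answer: 25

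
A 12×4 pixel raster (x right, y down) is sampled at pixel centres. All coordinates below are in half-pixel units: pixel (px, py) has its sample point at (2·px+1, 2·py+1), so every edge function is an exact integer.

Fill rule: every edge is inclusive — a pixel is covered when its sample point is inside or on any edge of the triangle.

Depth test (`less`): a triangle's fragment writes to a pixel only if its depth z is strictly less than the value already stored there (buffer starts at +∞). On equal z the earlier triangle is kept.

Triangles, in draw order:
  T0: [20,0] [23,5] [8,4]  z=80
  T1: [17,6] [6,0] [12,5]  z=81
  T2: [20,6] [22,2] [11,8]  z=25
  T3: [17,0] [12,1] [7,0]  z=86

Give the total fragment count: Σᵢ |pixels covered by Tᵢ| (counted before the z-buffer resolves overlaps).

T0:
  2·area = 72
  edge (20, 0)→(23, 5): d=(3,5) inclusive
  edge (23, 5)→(8, 4): d=(-15,-1) inclusive
  edge (8, 4)→(20, 0): d=(12,-4) inclusive
    (8,0)@(17, 1): e=[18,54,0] → #  [on edge]
    (9,0)@(19, 1): e=[8,56,8] → #
    (10,0)@(21, 1): e=[-2,58,16] → ·
    (5,1)@(11, 3): e=[54,18,0] → #  [on edge]
    (6,1)@(13, 3): e=[44,20,8] → #
    (7,1)@(15, 3): e=[34,22,16] → #
    (10,1)@(21, 3): e=[4,28,40] → #
    (11,1)@(23, 3): e=[-6,30,48] → ·
    (2,2)@(5, 5): e=[90,-18,0] → ·  [on edge]
    (5,2)@(11, 5): e=[60,-12,24] → ·
    (6,2)@(13, 5): e=[50,-10,32] → ·
    (7,2)@(15, 5): e=[40,-8,40] → ·
    (11,2)@(23, 5): e=[0,0,72] → #  [on edge]
  covered (9 px):
    · · · · · · · · # # · ·
    · · · · · # # # # # # ·
    · · · · · · · · · · · #
    · · · · · · · · · · · ·
T1:
  2·area = 19  (B↔C swapped to make it positive)
  edge (17, 6)→(12, 5): d=(-5,-1) inclusive
  edge (12, 5)→(6, 0): d=(-6,-5) inclusive
  edge (6, 0)→(17, 6): d=(11,6) inclusive
    (5,1)@(11, 3): e=[9,7,3] → #
    (6,1)@(13, 3): e=[11,17,-9] → ·
    (5,2)@(11, 5): e=[-1,-5,25] → ·
    (6,2)@(13, 5): e=[1,5,13] → #
    (7,2)@(15, 5): e=[3,15,1] → #
    (8,2)@(17, 5): e=[5,25,-11] → ·
    (6,3)@(13, 7): e=[-9,-7,35] → ·
    (7,3)@(15, 7): e=[-7,3,23] → ·
  covered (3 px):
    · · · · · · · · · · · ·
    · · · · · # · · · · · ·
    · · · · · · # # · · · ·
    · · · · · · · · · · · ·
T2:
  2·area = 32  (B↔C swapped to make it positive)
  edge (20, 6)→(11, 8): d=(-9,2) inclusive
  edge (11, 8)→(22, 2): d=(11,-6) inclusive
  edge (22, 2)→(20, 6): d=(-2,4) inclusive
    (10,1)@(21, 3): e=[25,5,2] → #
    (11,1)@(23, 3): e=[21,17,-6] → ·
    (8,2)@(17, 5): e=[15,3,14] → #
    (9,2)@(19, 5): e=[11,15,6] → #
    (10,2)@(21, 5): e=[7,27,-2] → ·
    (6,3)@(13, 7): e=[5,1,26] → #
    (7,3)@(15, 7): e=[1,13,18] → #
    (8,3)@(17, 7): e=[-3,25,10] → ·
    (9,3)@(19, 7): e=[-7,37,2] → ·
  covered (5 px):
    · · · · · · · · · · · ·
    · · · · · · · · · · # ·
    · · · · · · · · # # · ·
    · · · · · · # # · · · ·
T3:
  2·area = 10
  edge (17, 0)→(12, 1): d=(-5,1) inclusive
  edge (12, 1)→(7, 0): d=(-5,-1) inclusive
  edge (7, 0)→(17, 0): d=(10,0) inclusive
  covered (0 px):
    · · · · · · · · · · · ·
    · · · · · · · · · · · ·
    · · · · · · · · · · · ·
    · · · · · · · · · · · ·

Final: 17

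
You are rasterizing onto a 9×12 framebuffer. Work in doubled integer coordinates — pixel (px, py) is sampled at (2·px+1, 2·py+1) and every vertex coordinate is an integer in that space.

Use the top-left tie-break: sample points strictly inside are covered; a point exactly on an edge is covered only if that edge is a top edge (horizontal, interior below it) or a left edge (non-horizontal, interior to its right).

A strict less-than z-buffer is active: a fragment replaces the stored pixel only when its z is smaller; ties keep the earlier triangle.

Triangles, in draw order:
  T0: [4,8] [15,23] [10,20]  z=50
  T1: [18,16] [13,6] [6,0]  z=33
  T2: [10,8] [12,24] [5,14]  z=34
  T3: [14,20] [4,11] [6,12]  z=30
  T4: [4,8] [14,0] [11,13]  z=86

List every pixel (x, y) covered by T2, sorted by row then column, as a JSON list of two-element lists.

T0:
  2·area = 42
  edge (4, 8)→(15, 23): d=(11,15) right/bottom  bias=-1
  edge (15, 23)→(10, 20): d=(-5,-3) top-left  bias=+0
  edge (10, 20)→(4, 8): d=(-6,-12) top-left  bias=+0
    (3,6)@(7, 13): e=[10,26,6] → █
    (4,6)@(9, 13): e=[-20,32,30] → ·
    (3,7)@(7, 15): e=[32,16,-6] → ·
    (4,7)@(9, 15): e=[2,22,18] → █
    (5,7)@(11, 15): e=[-28,28,42] → ·
    (2,8)@(5, 17): e=[84,0,-42] → ·  [on edge]
    (4,8)@(9, 17): e=[24,12,6] → █
    (5,8)@(11, 17): e=[-6,18,30] → ·
    (4,9)@(9, 19): e=[46,2,-6] → ·
    (5,9)@(11, 19): e=[16,8,18] → █
    (6,9)@(13, 19): e=[-14,14,42] → ·
    (5,10)@(11, 21): e=[38,-2,6] → ·
    (7,11)@(15, 23): e=[0,0,42] → ·  [on edge]
  covered (5 px):
    · · · · · · · · ·
    · · · · · · · · ·
    · · · · · · · · ·
    · · · · · · · · ·
    · · · · · · · · ·
    · · · · · · · · ·
    · · · █ · · · · ·
    · · · · █ · · · ·
    · · · · █ · · · ·
    · · · · · █ · · ·
    · · · · · · █ · ·
    · · · · · · · · ·
T1:
  2·area = 40  (B↔C swapped to make it positive)
  edge (18, 16)→(6, 0): d=(-12,-16) top-left  bias=+0
  edge (6, 0)→(13, 6): d=(7,6) right/bottom  bias=-1
  edge (13, 6)→(18, 16): d=(5,10) right/bottom  bias=-1
    (3,0)@(7, 1): e=[4,1,35] → █
    (4,0)@(9, 1): e=[36,-11,15] → ·
    (3,1)@(7, 3): e=[-20,15,45] → ·
    (4,1)@(9, 3): e=[12,3,25] → █
    (5,1)@(11, 3): e=[44,-9,5] → ·
    (4,2)@(9, 5): e=[-12,17,35] → ·
    (5,2)@(11, 5): e=[20,5,15] → █
    (6,2)@(13, 5): e=[52,-7,-5] → ·
    (5,3)@(11, 7): e=[-4,19,25] → ·
    (6,3)@(13, 7): e=[28,7,5] → █
    (7,3)@(15, 7): e=[60,-5,-15] → ·
    (6,4)@(13, 9): e=[4,21,15] → █
  covered (6 px):
    · · · █ · · · · ·
    · · · · █ · · · ·
    · · · · · █ · · ·
    · · · · · · █ · ·
    · · · · · · █ · ·
    · · · · · · · █ ·
    · · · · · · · · ·
    · · · · · · · · ·
    · · · · · · · · ·
    · · · · · · · · ·
    · · · · · · · · ·
    · · · · · · · · ·
T2:
  2·area = 92
  edge (10, 8)→(12, 24): d=(2,16) right/bottom  bias=-1
  edge (12, 24)→(5, 14): d=(-7,-10) top-left  bias=+0
  edge (5, 14)→(10, 8): d=(5,-6) top-left  bias=+0
    (4,5)@(9, 11): e=[22,61,9] → █
    (5,5)@(11, 11): e=[-10,81,21] → ·
    (3,6)@(7, 13): e=[58,27,7] → █
    (5,6)@(11, 13): e=[-6,67,31] → ·
    (3,7)@(7, 15): e=[62,13,17] → █
    (5,7)@(11, 15): e=[-2,53,41] → ·
    (3,8)@(7, 17): e=[66,-1,27] → ·
    (4,8)@(9, 17): e=[34,19,39] → █
    (5,8)@(11, 17): e=[2,39,51] → █
    (6,8)@(13, 17): e=[-30,59,63] → ·
    (4,9)@(9, 19): e=[38,5,49] → █
    (6,9)@(13, 19): e=[-26,45,73] → ·
  covered (10 px):
    · · · · · · · · ·
    · · · · · · · · ·
    · · · · · · · · ·
    · · · · · · · · ·
    · · · · · · · · ·
    · · · · █ · · · ·
    · · · █ █ · · · ·
    · · · █ █ · · · ·
    · · · · █ █ · · ·
    · · · · █ █ · · ·
    · · · · · █ · · ·
    · · · · · · · · ·
T3:
  2·area = 8
  edge (14, 20)→(4, 11): d=(-10,-9) top-left  bias=+0
  edge (4, 11)→(6, 12): d=(2,1) right/bottom  bias=-1
  edge (6, 12)→(14, 20): d=(8,8) right/bottom  bias=-1
    (0,3)@(1, 7): e=[13,-5,0] → ·  [on edge]
    (1,4)@(3, 9): e=[11,-3,0] → ·  [on edge]
    (2,5)@(5, 11): e=[9,-1,0] → ·  [on edge]
    (3,6)@(7, 13): e=[7,1,0] → ·  [on edge]
    (4,7)@(9, 15): e=[5,3,0] → ·  [on edge]
    (5,8)@(11, 17): e=[3,5,0] → ·  [on edge]
    (6,9)@(13, 19): e=[1,7,0] → ·  [on edge]
    (7,10)@(15, 21): e=[-1,9,0] → ·  [on edge]
    (8,11)@(17, 23): e=[-3,11,0] → ·  [on edge]
  covered (0 px):
    · · · · · · · · ·
    · · · · · · · · ·
    · · · · · · · · ·
    · · · · · · · · ·
    · · · · · · · · ·
    · · · · · · · · ·
    · · · · · · · · ·
    · · · · · · · · ·
    · · · · · · · · ·
    · · · · · · · · ·
    · · · · · · · · ·
    · · · · · · · · ·
T4:
  2·area = 106
  edge (4, 8)→(14, 0): d=(10,-8) top-left  bias=+0
  edge (14, 0)→(11, 13): d=(-3,13) right/bottom  bias=-1
  edge (11, 13)→(4, 8): d=(-7,-5) top-left  bias=+0
    (6,0)@(13, 1): e=[2,10,94] → █
    (7,0)@(15, 1): e=[18,-16,104] → ·
    (5,1)@(11, 3): e=[6,30,70] → █
    (7,1)@(15, 3): e=[38,-22,90] → ·
    (4,2)@(9, 5): e=[10,50,46] → █
    (6,2)@(13, 5): e=[42,-2,66] → ·
    (3,3)@(7, 7): e=[14,70,22] → █
    (6,3)@(13, 7): e=[62,-8,52] → ·
    (3,4)@(7, 9): e=[34,64,8] → █
    (6,4)@(13, 9): e=[82,-14,38] → ·
    (3,5)@(7, 11): e=[54,58,-6] → ·
    (4,5)@(9, 11): e=[70,32,4] → █
    (5,6)@(11, 13): e=[106,0,0] → ·  [on edge]
  covered (13 px):
    · · · · · · █ · ·
    · · · · · █ █ · ·
    · · · · █ █ · · ·
    · · · █ █ █ · · ·
    · · · █ █ █ · · ·
    · · · · █ █ · · ·
    · · · · · · · · ·
    · · · · · · · · ·
    · · · · · · · · ·
    · · · · · · · · ·
    · · · · · · · · ·
    · · · · · · · · ·

Result: [[4,5],[3,6],[4,6],[3,7],[4,7],[4,8],[5,8],[4,9],[5,9],[5,10]]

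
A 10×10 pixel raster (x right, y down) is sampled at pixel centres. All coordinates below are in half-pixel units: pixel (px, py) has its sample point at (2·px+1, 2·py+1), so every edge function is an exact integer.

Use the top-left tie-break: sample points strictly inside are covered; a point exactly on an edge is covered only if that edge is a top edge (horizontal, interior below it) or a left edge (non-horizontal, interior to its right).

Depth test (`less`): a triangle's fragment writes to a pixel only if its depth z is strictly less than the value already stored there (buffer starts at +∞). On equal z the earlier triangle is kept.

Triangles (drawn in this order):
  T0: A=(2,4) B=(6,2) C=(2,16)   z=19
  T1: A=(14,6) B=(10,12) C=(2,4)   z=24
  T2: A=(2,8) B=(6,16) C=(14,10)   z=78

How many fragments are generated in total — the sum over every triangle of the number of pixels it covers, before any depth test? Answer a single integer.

T0:
  2·area = 48
  edge (2, 4)→(6, 2): d=(4,-2) top-left  bias=+0
  edge (6, 2)→(2, 16): d=(-4,14) right/bottom  bias=-1
  edge (2, 16)→(2, 4): d=(0,-12) top-left  bias=+0
    (2,1)@(5, 3): e=[2,10,36] → █
    (3,1)@(7, 3): e=[6,-18,60] → ·
    (1,2)@(3, 5): e=[6,30,12] → █
    (3,2)@(7, 5): e=[14,-26,60] → ·
    (1,3)@(3, 7): e=[14,22,12] → █
    (2,3)@(5, 7): e=[18,-6,36] → ·
    (1,4)@(3, 9): e=[22,14,12] → █
    (2,4)@(5, 9): e=[26,-14,36] → ·
    (1,5)@(3, 11): e=[30,6,12] → █
    (2,5)@(5, 11): e=[34,-22,36] → ·
    (1,6)@(3, 13): e=[38,-2,12] → ·
  covered (6 px):
    · · · · · · · · · ·
    · · █ · · · · · · ·
    · █ █ · · · · · · ·
    · █ · · · · · · · ·
    · █ · · · · · · · ·
    · █ · · · · · · · ·
    · · · · · · · · · ·
    · · · · · · · · · ·
    · · · · · · · · · ·
    · · · · · · · · · ·
T1:
  2·area = 80
  edge (14, 6)→(10, 12): d=(-4,6) right/bottom  bias=-1
  edge (10, 12)→(2, 4): d=(-8,-8) top-left  bias=+0
  edge (2, 4)→(14, 6): d=(12,2) right/bottom  bias=-1
    (0,1)@(1, 3): e=[90,0,-10] → ·  [on edge]
    (1,2)@(3, 5): e=[70,0,10] → █  [on edge]
    (2,2)@(5, 5): e=[58,16,6] → █
    (3,2)@(7, 5): e=[46,32,2] → █
    (4,2)@(9, 5): e=[34,48,-2] → ·
    (1,3)@(3, 7): e=[62,-16,34] → ·
    (2,3)@(5, 7): e=[50,0,30] → █  [on edge]
    (4,3)@(9, 7): e=[26,32,22] → █
    (5,3)@(11, 7): e=[14,48,18] → █
    (6,3)@(13, 7): e=[2,64,14] → █
    (7,3)@(15, 7): e=[-10,80,10] → ·
    (2,4)@(5, 9): e=[42,-16,54] → ·
    (3,4)@(7, 9): e=[30,0,50] → █  [on edge]
    (4,5)@(9, 11): e=[10,0,70] → █  [on edge]
    (5,6)@(11, 13): e=[-10,0,90] → ·  [on edge]
    (6,7)@(13, 15): e=[-30,0,110] → ·  [on edge]
    (7,8)@(15, 17): e=[-50,0,130] → ·  [on edge]
    (8,9)@(17, 19): e=[-70,0,150] → ·  [on edge]
  covered (12 px):
    · · · · · · · · · ·
    · · · · · · · · · ·
    · █ █ █ · · · · · ·
    · · █ █ █ █ █ · · ·
    · · · █ █ █ · · · ·
    · · · · █ · · · · ·
    · · · · · · · · · ·
    · · · · · · · · · ·
    · · · · · · · · · ·
    · · · · · · · · · ·
T2:
  2·area = 88  (B↔C swapped to make it positive)
  edge (2, 8)→(14, 10): d=(12,2) right/bottom  bias=-1
  edge (14, 10)→(6, 16): d=(-8,6) right/bottom  bias=-1
  edge (6, 16)→(2, 8): d=(-4,-8) top-left  bias=+0
    (1,4)@(3, 9): e=[10,74,4] → █
    (2,4)@(5, 9): e=[6,62,20] → █
    (3,4)@(7, 9): e=[2,50,36] → █
    (4,4)@(9, 9): e=[-2,38,52] → ·
    (1,5)@(3, 11): e=[34,58,-4] → ·
    (2,5)@(5, 11): e=[30,46,12] → █
    (4,5)@(9, 11): e=[22,22,44] → █
    (5,5)@(11, 11): e=[18,10,60] → █
    (6,5)@(13, 11): e=[14,-2,76] → ·
    (2,6)@(5, 13): e=[54,30,4] → █
    (5,6)@(11, 13): e=[42,-6,52] → ·
    (2,7)@(5, 15): e=[78,14,-4] → ·
  covered (11 px):
    · · · · · · · · · ·
    · · · · · · · · · ·
    · · · · · · · · · ·
    · · · · · · · · · ·
    · █ █ █ · · · · · ·
    · · █ █ █ █ · · · ·
    · · █ █ █ · · · · ·
    · · · █ · · · · · ·
    · · · · · · · · · ·
    · · · · · · · · · ·

Result: 29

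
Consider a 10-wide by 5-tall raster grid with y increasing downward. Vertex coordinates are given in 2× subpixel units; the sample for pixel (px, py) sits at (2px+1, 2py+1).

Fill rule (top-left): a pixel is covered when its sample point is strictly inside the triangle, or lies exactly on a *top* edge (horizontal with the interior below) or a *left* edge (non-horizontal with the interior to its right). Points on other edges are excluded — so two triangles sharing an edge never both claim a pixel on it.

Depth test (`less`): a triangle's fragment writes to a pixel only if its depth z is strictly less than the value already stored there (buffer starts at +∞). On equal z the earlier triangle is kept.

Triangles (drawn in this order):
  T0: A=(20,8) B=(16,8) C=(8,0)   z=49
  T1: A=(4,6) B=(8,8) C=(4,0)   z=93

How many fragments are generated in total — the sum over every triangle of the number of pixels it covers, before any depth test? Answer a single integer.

T0:
  2·area = 32
  edge (20, 8)→(16, 8): d=(-4,0) right/bottom  bias=-1
  edge (16, 8)→(8, 0): d=(-8,-8) top-left  bias=+0
  edge (8, 0)→(20, 8): d=(12,8) right/bottom  bias=-1
    (4,0)@(9, 1): e=[28,0,4] → #  [on edge]
    (5,0)@(11, 1): e=[28,16,-12] → ·
    (4,1)@(9, 3): e=[20,-16,28] → ·
    (5,1)@(11, 3): e=[20,0,12] → #  [on edge]
    (6,1)@(13, 3): e=[20,16,-4] → ·
    (5,2)@(11, 5): e=[12,-16,36] → ·
    (6,2)@(13, 5): e=[12,0,20] → #  [on edge]
    (7,2)@(15, 5): e=[12,16,4] → #
    (8,2)@(17, 5): e=[12,32,-12] → ·
    (6,3)@(13, 7): e=[4,-16,44] → ·
    (7,3)@(15, 7): e=[4,0,28] → #  [on edge]
    (8,3)@(17, 7): e=[4,16,12] → #
    (8,4)@(17, 9): e=[-4,0,36] → ·  [on edge]
  covered (6 px):
    · · · · # · · · · ·
    · · · · · # · · · ·
    · · · · · · # # · ·
    · · · · · · · # # ·
    · · · · · · · · · ·
T1:
  2·area = 24  (B↔C swapped to make it positive)
  edge (4, 6)→(4, 0): d=(0,-6) top-left  bias=+0
  edge (4, 0)→(8, 8): d=(4,8) right/bottom  bias=-1
  edge (8, 8)→(4, 6): d=(-4,-2) top-left  bias=+0
    (2,1)@(5, 3): e=[6,4,14] → #
    (3,1)@(7, 3): e=[18,-12,18] → ·
    (2,2)@(5, 5): e=[6,12,6] → #
    (3,2)@(7, 5): e=[18,-4,10] → ·
    (2,3)@(5, 7): e=[6,20,-2] → ·
    (3,3)@(7, 7): e=[18,4,2] → #
    (4,3)@(9, 7): e=[30,-12,6] → ·
    (3,4)@(7, 9): e=[18,12,-6] → ·
  covered (3 px):
    · · · · · · · · · ·
    · · # · · · · · · ·
    · · # · · · · · · ·
    · · · # · · · · · ·
    · · · · · · · · · ·

Answer: 9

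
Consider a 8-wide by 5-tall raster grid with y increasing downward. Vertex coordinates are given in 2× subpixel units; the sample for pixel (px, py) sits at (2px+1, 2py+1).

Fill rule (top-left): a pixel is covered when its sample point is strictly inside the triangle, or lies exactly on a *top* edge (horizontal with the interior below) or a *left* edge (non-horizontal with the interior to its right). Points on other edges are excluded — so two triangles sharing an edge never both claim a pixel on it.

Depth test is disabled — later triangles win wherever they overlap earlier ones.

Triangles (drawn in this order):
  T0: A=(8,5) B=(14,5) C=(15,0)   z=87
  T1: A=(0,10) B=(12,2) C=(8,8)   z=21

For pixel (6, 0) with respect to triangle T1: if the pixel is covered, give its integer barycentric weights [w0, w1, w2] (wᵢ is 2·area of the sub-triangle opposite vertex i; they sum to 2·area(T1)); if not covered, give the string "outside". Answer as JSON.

T0:
  2·area = 30  (B↔C swapped to make it positive)
  edge (8, 5)→(15, 0): d=(7,-5) top-left  bias=+0
  edge (15, 0)→(14, 5): d=(-1,5) right/bottom  bias=-1
  edge (14, 5)→(8, 5): d=(-6,0) right/bottom  bias=-1
    (5,1)@(11, 3): e=[1,17,12] → █
    (6,1)@(13, 3): e=[11,7,12] → █
    (7,1)@(15, 3): e=[21,-3,12] → ·
    (0,2)@(1, 5): e=[-35,65,0] → ·  [on edge]
    (1,2)@(3, 5): e=[-25,55,0] → ·  [on edge]
    (2,2)@(5, 5): e=[-15,45,0] → ·  [on edge]
    (3,2)@(7, 5): e=[-5,35,0] → ·  [on edge]
    (4,2)@(9, 5): e=[5,25,0] → ·  [on edge]
    (5,2)@(11, 5): e=[15,15,0] → ·  [on edge]
    (6,2)@(13, 5): e=[25,5,0] → ·  [on edge]
    (7,2)@(15, 5): e=[35,-5,0] → ·  [on edge]
  covered (2 px):
    · · · · · · · ·
    · · · · · █ █ ·
    · · · · · · · ·
    · · · · · · · ·
    · · · · · · · ·
T1:
  2·area = 40
  edge (0, 10)→(12, 2): d=(12,-8) top-left  bias=+0
  edge (12, 2)→(8, 8): d=(-4,6) right/bottom  bias=-1
  edge (8, 8)→(0, 10): d=(-8,2) right/bottom  bias=-1
    (5,1)@(11, 3): e=[4,2,34] → █
    (6,1)@(13, 3): e=[20,-10,30] → ·
    (4,2)@(9, 5): e=[12,6,22] → █
    (5,2)@(11, 5): e=[28,-6,18] → ·
    (2,3)@(5, 7): e=[4,22,14] → █
    (3,3)@(7, 7): e=[20,10,10] → █
    (4,3)@(9, 7): e=[36,-2,6] → ·
    (1,4)@(3, 9): e=[12,26,2] → █
    (2,4)@(5, 9): e=[28,14,-2] → ·
    (3,4)@(7, 9): e=[44,2,-6] → ·
  covered (5 px):
    · · · · · · · ·
    · · · · · █ · ·
    · · · · █ · · ·
    · · █ █ · · · ·
    · █ · · · · · ·

Result: "outside"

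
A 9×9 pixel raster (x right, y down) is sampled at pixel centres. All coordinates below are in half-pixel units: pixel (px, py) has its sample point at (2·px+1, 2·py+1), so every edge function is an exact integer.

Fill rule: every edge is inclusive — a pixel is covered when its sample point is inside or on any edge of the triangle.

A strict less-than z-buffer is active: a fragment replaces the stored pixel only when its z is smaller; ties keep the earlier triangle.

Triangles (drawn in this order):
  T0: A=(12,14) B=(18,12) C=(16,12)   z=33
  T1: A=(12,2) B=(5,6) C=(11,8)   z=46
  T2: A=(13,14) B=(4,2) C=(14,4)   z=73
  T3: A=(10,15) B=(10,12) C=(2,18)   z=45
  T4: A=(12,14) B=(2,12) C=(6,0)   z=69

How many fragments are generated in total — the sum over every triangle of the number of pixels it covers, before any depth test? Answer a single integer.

T0:
  2·area = 4  (B↔C swapped to make it positive)
  edge (12, 14)→(16, 12): d=(4,-2) inclusive
  edge (16, 12)→(18, 12): d=(2,0) inclusive
  edge (18, 12)→(12, 14): d=(-6,2) inclusive
    (7,6)@(15, 13): e=[2,2,0] → X  [on edge]
    (8,6)@(17, 13): e=[6,2,-4] → .
    (4,7)@(9, 15): e=[-2,6,0] → .  [on edge]
    (7,7)@(15, 15): e=[10,6,-12] → .
    (1,8)@(3, 17): e=[-6,10,0] → .  [on edge]
  covered (1 px):
    . . . . . . . . .
    . . . . . . . . .
    . . . . . . . . .
    . . . . . . . . .
    . . . . . . . . .
    . . . . . . . . .
    . . . . . . . X .
    . . . . . . . . .
    . . . . . . . . .
T1:
  2·area = 38  (B↔C swapped to make it positive)
  edge (12, 2)→(11, 8): d=(-1,6) inclusive
  edge (11, 8)→(5, 6): d=(-6,-2) inclusive
  edge (5, 6)→(12, 2): d=(7,-4) inclusive
    (5,1)@(11, 3): e=[5,30,3] → X
    (6,1)@(13, 3): e=[-7,34,11] → .
    (3,2)@(7, 5): e=[27,10,1] → X
    (4,2)@(9, 5): e=[15,14,9] → X
    (6,2)@(13, 5): e=[-9,22,25] → .
    (3,3)@(7, 7): e=[25,-2,15] → .
    (4,3)@(9, 7): e=[13,2,23] → X
    (6,3)@(13, 7): e=[-11,10,39] → .
    (4,4)@(9, 9): e=[11,-10,37] → .
    (5,4)@(11, 9): e=[-1,-6,45] → .
  covered (6 px):
    . . . . . . . . .
    . . . . . X . . .
    . . . X X X . . .
    . . . . X X . . .
    . . . . . . . . .
    . . . . . . . . .
    . . . . . . . . .
    . . . . . . . . .
    . . . . . . . . .
T2:
  2·area = 102
  edge (13, 14)→(4, 2): d=(-9,-12) inclusive
  edge (4, 2)→(14, 4): d=(10,2) inclusive
  edge (14, 4)→(13, 14): d=(-1,10) inclusive
    (2,1)@(5, 3): e=[3,8,91] → X
    (3,1)@(7, 3): e=[27,4,71] → X
    (4,1)@(9, 3): e=[51,0,51] → X  [on edge]
    (5,1)@(11, 3): e=[75,-4,31] → .
    (2,2)@(5, 5): e=[-15,28,89] → .
    (3,2)@(7, 5): e=[9,24,69] → X
    (5,2)@(11, 5): e=[57,16,29] → X
    (6,2)@(13, 5): e=[81,12,9] → X
    (7,2)@(15, 5): e=[105,8,-11] → .
    (3,3)@(7, 7): e=[-9,44,67] → .
    (4,3)@(9, 7): e=[15,40,47] → X
    (7,3)@(15, 7): e=[87,28,-13] → .
  covered (15 px):
    . . . . . . . . .
    . . X X X . . . .
    . . . X X X X . .
    . . . . X X X . .
    . . . . . X X . .
    . . . . . X X . .
    . . . . . . X . .
    . . . . . . . . .
    . . . . . . . . .
T3:
  2·area = 24  (B↔C swapped to make it positive)
  edge (10, 15)→(2, 18): d=(-8,3) inclusive
  edge (2, 18)→(10, 12): d=(8,-6) inclusive
  edge (10, 12)→(10, 15): d=(0,3) inclusive
    (4,6)@(9, 13): e=[19,2,3] → X
    (5,6)@(11, 13): e=[13,14,-3] → .
    (3,7)@(7, 15): e=[9,6,9] → X
    (5,7)@(11, 15): e=[-3,30,-3] → .
    (3,8)@(7, 17): e=[-7,22,9] → .
    (4,8)@(9, 17): e=[-13,34,3] → .
  covered (3 px):
    . . . . . . . . .
    . . . . . . . . .
    . . . . . . . . .
    . . . . . . . . .
    . . . . . . . . .
    . . . . . . . . .
    . . . . X . . . .
    . . . X X . . . .
    . . . . . . . . .
T4:
  2·area = 128
  edge (12, 14)→(2, 12): d=(-10,-2) inclusive
  edge (2, 12)→(6, 0): d=(4,-12) inclusive
  edge (6, 0)→(12, 14): d=(6,14) inclusive
    (2,1)@(5, 3): e=[96,0,32] → X  [on edge]
    (3,1)@(7, 3): e=[100,24,4] → X
    (4,1)@(9, 3): e=[104,48,-24] → .
    (2,2)@(5, 5): e=[76,8,44] → X
    (4,2)@(9, 5): e=[84,56,-12] → .
    (2,3)@(5, 7): e=[56,16,56] → X
    (4,3)@(9, 7): e=[64,64,0] → X  [on edge]
    (5,3)@(11, 7): e=[68,88,-28] → .
    (1,4)@(3, 9): e=[32,0,96] → X  [on edge]
    (5,4)@(11, 9): e=[48,96,-16] → .
    (1,5)@(3, 11): e=[12,8,108] → X
    (5,5)@(11, 11): e=[28,104,-4] → .
    (3,6)@(7, 13): e=[0,64,64] → X  [on edge]
    (0,7)@(1, 15): e=[-32,0,160] → .  [on edge]
    (8,7)@(17, 15): e=[0,192,-64] → .  [on edge]
  covered (18 px):
    . . . . . . . . .
    . . X X . . . . .
    . . X X . . . . .
    . . X X X . . . .
    . X X X X . . . .
    . X X X X . . . .
    . . . X X X . . .
    . . . . . . . . .
    . . . . . . . . .

Answer: 43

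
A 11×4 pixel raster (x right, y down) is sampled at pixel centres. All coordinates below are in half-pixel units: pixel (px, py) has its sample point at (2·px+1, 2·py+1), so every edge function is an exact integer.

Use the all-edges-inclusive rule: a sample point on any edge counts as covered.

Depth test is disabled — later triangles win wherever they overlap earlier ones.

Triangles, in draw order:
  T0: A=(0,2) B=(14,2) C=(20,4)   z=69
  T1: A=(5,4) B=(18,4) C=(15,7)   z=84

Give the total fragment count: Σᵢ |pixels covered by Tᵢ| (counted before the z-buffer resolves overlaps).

T0:
  2·area = 28
  edge (0, 2)→(14, 2): d=(14,0) inclusive
  edge (14, 2)→(20, 4): d=(6,2) inclusive
  edge (20, 4)→(0, 2): d=(-20,-2) inclusive
    (5,0)@(11, 1): e=[-14,0,42] → ·  [on edge]
    (5,1)@(11, 3): e=[14,12,2] → #
    (6,1)@(13, 3): e=[14,8,6] → #
    (7,1)@(15, 3): e=[14,4,10] → #
    (8,1)@(17, 3): e=[14,0,14] → #  [on edge]
    (9,1)@(19, 3): e=[14,-4,18] → ·
    (5,2)@(11, 5): e=[42,24,-38] → ·
    (6,2)@(13, 5): e=[42,20,-34] → ·
    (7,2)@(15, 5): e=[42,16,-30] → ·
    (8,2)@(17, 5): e=[42,12,-26] → ·
  covered (4 px):
    · · · · · · · · · · ·
    · · · · · # # # # · ·
    · · · · · · · · · · ·
    · · · · · · · · · · ·
T1:
  2·area = 39
  edge (5, 4)→(18, 4): d=(13,0) inclusive
  edge (18, 4)→(15, 7): d=(-3,3) inclusive
  edge (15, 7)→(5, 4): d=(-10,-3) inclusive
    (10,0)@(21, 1): e=[-39,0,78] → ·  [on edge]
    (9,1)@(19, 3): e=[-13,0,52] → ·  [on edge]
    (4,2)@(9, 5): e=[13,24,2] → #
    (5,2)@(11, 5): e=[13,18,8] → #
    (6,2)@(13, 5): e=[13,12,14] → #
    (7,2)@(15, 5): e=[13,6,20] → #
    (8,2)@(17, 5): e=[13,0,26] → #  [on edge]
    (9,2)@(19, 5): e=[13,-6,32] → ·
    (4,3)@(9, 7): e=[39,18,-18] → ·
    (5,3)@(11, 7): e=[39,12,-12] → ·
    (6,3)@(13, 7): e=[39,6,-6] → ·
    (7,3)@(15, 7): e=[39,0,0] → #  [on edge]
  covered (6 px):
    · · · · · · · · · · ·
    · · · · · · · · · · ·
    · · · · # # # # # · ·
    · · · · · · · # · · ·

Answer: 10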